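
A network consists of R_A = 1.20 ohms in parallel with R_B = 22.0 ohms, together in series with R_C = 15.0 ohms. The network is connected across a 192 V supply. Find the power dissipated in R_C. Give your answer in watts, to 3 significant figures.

2120 W

Reduce the parallel combination to a single R_p; the circuit then becomes R_p in series with the remaining resistor.
R_p = (1.20×22.0)/(1.20+22.0) = 1.138 Ω
R_total = R_p + 15.0 = 1.138 + 15.0 = 16.14 Ω
I = V / R_total = 192 / 16.14 = 11.90 A
R_C is the series element, so its power is I²R.
P_R_C = (11.90)² × 15.0 = 2123 W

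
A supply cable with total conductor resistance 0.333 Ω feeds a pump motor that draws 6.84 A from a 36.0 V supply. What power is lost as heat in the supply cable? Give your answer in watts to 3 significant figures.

15.6 W

The supply cable is a series resistance carrying the load current; its dissipation is I²R_line.
The supply cable carries the full 6.84 A.
P_line = I² R_line = (6.840)² × 0.333 = 15.58 W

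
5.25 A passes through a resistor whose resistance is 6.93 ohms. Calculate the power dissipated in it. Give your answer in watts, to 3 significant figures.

Knowing I and R, the power is just I²R — no need to find V first.
P = (5.250 A)² × 6.93 Ω = 191.0 W

191 W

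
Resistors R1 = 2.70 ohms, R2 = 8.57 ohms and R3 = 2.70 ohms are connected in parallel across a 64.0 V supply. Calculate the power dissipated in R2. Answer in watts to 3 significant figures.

478 W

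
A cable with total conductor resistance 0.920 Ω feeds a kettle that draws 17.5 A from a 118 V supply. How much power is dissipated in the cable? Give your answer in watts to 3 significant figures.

282 W

The cable is a series resistance carrying the load current; its dissipation is I²R_line.
The cable carries the full 17.5 A.
P_line = I² R_line = (17.50)² × 0.920 = 281.8 W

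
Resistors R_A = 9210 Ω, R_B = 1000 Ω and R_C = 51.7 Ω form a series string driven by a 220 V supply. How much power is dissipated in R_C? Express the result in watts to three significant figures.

0.0238 W

Since the resistors are in series they all carry the loop current I = V/R_total; the power in any one is I²R.
R_total = 9210 + 1000 + 51.7 = 10260 Ω
I = V / R_total = 220 / 10260 = 0.02144 A
P_R_C = I² × R_C = (0.02144)² × 51.7 = 0.02376 W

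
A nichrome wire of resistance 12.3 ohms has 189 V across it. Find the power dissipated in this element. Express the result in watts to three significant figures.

We know the drop across the element and its resistance — P = V²/R, one step.
P = (189 V)² / 12.3 Ω = 2904 W

2900 W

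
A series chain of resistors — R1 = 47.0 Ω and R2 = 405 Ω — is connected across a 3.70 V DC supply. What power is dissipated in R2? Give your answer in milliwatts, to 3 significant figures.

27.1 mW

In a series string the same current flows through every resistor — find that current, then P = I²R for the one we want.
R_total = 47.0 + 405 = 452.0 Ω
I = V / R_total = 3.70 / 452.0 = 0.008186 A
P_R2 = I² × R2 = (0.008186)² × 405 = 0.02714 W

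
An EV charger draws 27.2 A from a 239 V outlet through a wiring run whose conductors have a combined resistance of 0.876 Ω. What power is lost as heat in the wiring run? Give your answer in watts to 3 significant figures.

648 W

The wiring run is a series resistance carrying the load current; its dissipation is I²R_line.
The wiring run carries the full 27.2 A.
P_line = I² R_line = (27.20)² × 0.876 = 648.1 W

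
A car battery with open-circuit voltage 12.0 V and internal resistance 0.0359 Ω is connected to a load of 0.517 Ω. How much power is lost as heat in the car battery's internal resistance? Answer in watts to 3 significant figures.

Internal loss is I²r, with I set by the total series resistance r+R.
I = ε / (r + R) = 12.0 / (0.0359 + 0.517) = 21.70 A
P_int = I² r = (21.70)² × 0.0359 = 16.91 W

16.9 W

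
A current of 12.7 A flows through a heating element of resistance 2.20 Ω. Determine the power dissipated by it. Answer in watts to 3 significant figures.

355 W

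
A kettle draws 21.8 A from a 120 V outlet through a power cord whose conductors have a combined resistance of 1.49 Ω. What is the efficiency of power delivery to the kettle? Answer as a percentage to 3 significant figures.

The power cord carries the full 21.8 A.
P_line = I² R_line = (21.80)² × 1.49 = 708.1 W
P_source = V I = 120 × 21.80 = 2616 W; P_load = 1908 W
η = P_load / P_source = 1908 / 2616 = 0.7293

72.9 %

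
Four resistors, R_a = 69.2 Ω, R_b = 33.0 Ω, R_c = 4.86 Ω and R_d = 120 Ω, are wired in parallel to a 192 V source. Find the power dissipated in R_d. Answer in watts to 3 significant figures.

307 W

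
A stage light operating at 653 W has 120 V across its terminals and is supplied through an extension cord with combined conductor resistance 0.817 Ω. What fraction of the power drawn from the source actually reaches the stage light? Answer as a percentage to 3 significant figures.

96.4 %

I = P / V = 653 / 120 = 5.442 A through the extension cord.
P_line = I² R_line = (5.442)² × 0.817 = 24.19 W
P_source = P_load + P_line = 653.0 + 24.19 = 677.2 W
η = P_load / P_source = 653.0 / 677.2 = 0.9643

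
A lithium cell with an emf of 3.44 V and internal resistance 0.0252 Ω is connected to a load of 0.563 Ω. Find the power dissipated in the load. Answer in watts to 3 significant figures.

19.3 W

With r and R in series, I = ε/(r+R); the load dissipates I²R.
I = ε / (r + R) = 3.44 / (0.0252 + 0.563) = 5.848 A
P_load = I² R = (5.848)² × 0.563 = 19.26 W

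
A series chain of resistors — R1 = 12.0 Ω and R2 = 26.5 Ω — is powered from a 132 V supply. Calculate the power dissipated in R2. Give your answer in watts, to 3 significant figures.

312 W

Series elements share the same current, so find I first, then use P = I²R.
R_total = 12.0 + 26.5 = 38.50 Ω
I = V / R_total = 132 / 38.50 = 3.429 A
P_R2 = I² × R2 = (3.429)² × 26.5 = 311.5 W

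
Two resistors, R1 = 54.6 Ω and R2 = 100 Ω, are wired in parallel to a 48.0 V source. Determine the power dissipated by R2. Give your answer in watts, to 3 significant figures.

The supply voltage appears across each parallel branch — just use P = V²/R2.
P_R2 = V² / R2 = (48.0)² / 100 Ω = 23.04 W

23.0 W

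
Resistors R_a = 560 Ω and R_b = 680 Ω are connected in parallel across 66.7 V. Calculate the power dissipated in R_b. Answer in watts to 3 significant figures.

6.54 W

R_b sits directly across the source, so P = V²/R with V = 66.7 V.
P_R_b = V² / R_b = (66.7)² / 680 Ω = 6.542 W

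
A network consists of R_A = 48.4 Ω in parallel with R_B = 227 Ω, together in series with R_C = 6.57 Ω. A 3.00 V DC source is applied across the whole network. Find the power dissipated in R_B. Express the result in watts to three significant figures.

0.0292 W

First find R_p for the parallel pair, then treat R_p + R_C as a series loop.
R_p = (48.4×227)/(48.4+227) = 39.89 Ω
R_total = R_p + 6.57 = 39.89 + 6.57 = 46.46 Ω
I = V / R_total = 3.00 / 46.46 = 0.06457 A
Voltage across the parallel pair: V_p = I × R_p = 0.06457 × 39.89 = 2.576 V
Use P = V²/R for R_B with V = V_p.
P_R_B = (2.576)² / 227 = 0.02923 W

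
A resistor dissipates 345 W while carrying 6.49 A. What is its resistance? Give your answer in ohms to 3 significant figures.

From P = V I = I²R = V²/R, with the two given quantities we get R = P / I².
R = 345 / (6.490)² = 8.191 Ω

8.19 Ω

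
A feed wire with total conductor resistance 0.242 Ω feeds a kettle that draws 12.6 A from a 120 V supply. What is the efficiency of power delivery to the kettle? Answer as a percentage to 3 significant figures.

The feed wire carries the full 12.6 A.
P_line = I² R_line = (12.60)² × 0.242 = 38.42 W
P_source = V I = 120 × 12.60 = 1512 W; P_load = 1474 W
η = P_load / P_source = 1474 / 1512 = 0.9746

97.5 %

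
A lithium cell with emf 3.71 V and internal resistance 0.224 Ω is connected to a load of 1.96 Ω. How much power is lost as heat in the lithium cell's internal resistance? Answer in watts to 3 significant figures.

0.646 W

The source's internal resistance is just another series element carrying I; its dissipation is I²r.
I = ε / (r + R) = 3.71 / (0.224 + 1.96) = 1.699 A
P_int = I² r = (1.699)² × 0.224 = 0.6464 W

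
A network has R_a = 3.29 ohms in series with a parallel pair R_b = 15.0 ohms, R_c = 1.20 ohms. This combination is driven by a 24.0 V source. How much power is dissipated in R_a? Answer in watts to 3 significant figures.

97.8 W

Replace R_b and R_c with their parallel equivalent so the circuit becomes R_a in series with R_p.
R_p = (15.0×1.20)/(15.0+1.20) = 1.111 Ω
R_total = 3.29 + 1.111 = 4.401 Ω
I = V / R_total = 24.0 / 4.401 = 5.453 A
R_a is in the main series path, so its power is I²R_a.
P_R_a = (5.453)² × 3.29 = 97.83 W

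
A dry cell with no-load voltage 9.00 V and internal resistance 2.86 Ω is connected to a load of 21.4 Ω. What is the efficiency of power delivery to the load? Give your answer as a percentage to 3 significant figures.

η = P_load/(P_load+P_int) = I²R/(I²R+I²r) = R/(R+r) — the I² cancels for series elements.
η = R / (R + r) = 21.4 / (21.4 + 2.86) = 0.8821

88.2 %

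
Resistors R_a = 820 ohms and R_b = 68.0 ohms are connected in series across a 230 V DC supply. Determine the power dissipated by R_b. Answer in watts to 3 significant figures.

Since the resistors are in series they all carry the loop current I = V/R_total; the power in any one is I²R.
R_total = 820 + 68.0 = 888.0 Ω
I = V / R_total = 230 / 888.0 = 0.2590 A
P_R_b = I² × R_b = (0.2590)² × 68.0 = 4.562 W

4.56 W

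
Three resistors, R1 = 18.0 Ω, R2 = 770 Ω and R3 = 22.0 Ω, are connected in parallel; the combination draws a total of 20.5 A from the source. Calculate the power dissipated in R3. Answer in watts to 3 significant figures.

Only the total current is stated, so first find the parallel equivalent to get the voltage across the combination.
1/R_eq = 1/18.0 + 1/770 + 1/22.0 ⇒ R_eq = 9.774 Ω
V = I_total × R_eq = 20.50 × 9.774 = 200.4 V
P_R3 = V² / R3 = (200.4)² / 22.0 = 1825 W

1820 W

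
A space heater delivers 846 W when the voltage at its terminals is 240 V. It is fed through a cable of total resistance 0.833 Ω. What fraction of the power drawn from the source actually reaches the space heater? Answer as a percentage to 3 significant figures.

98.8 %

I = P / V = 846 / 240 = 3.525 A through the cable.
P_line = I² R_line = (3.525)² × 0.833 = 10.35 W
P_source = P_load + P_line = 846.0 + 10.35 = 856.4 W
η = P_load / P_source = 846.0 / 856.4 = 0.9879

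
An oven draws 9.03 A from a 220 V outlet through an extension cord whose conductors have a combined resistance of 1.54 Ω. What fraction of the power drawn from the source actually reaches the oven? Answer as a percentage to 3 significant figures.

93.7 %

The extension cord carries the full 9.03 A.
P_line = I² R_line = (9.030)² × 1.54 = 125.6 W
P_source = V I = 220 × 9.030 = 1987 W; P_load = 1861 W
η = P_load / P_source = 1861 / 1987 = 0.9368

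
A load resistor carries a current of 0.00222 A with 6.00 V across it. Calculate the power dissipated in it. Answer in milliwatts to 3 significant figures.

13.3 mW

Since both terminal voltage and current are stated, P = V I gives the power in one step.
P = 6.00 V × 0.002220 A = 0.01332 W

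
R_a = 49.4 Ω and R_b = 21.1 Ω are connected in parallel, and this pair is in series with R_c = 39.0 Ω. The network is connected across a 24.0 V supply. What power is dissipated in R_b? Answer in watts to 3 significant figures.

Reduce the parallel combination to a single R_p; the circuit then becomes R_p in series with the remaining resistor.
R_p = (49.4×21.1)/(49.4+21.1) = 14.78 Ω
R_total = R_p + 39.0 = 14.78 + 39.0 = 53.78 Ω
I = V / R_total = 24.0 / 53.78 = 0.4462 A
Voltage across the parallel pair: V_p = I × R_p = 0.4462 × 14.78 = 6.597 V
R_b has V_p across it, so P = V_p²/R_b.
P_R_b = (6.597)² / 21.1 = 2.063 W

2.06 W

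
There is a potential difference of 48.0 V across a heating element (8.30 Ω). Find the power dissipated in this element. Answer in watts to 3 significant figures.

Voltage and resistance are given, so P = V²/R is the one-step route.
P = (48.0 V)² / 8.30 Ω = 277.6 W

278 W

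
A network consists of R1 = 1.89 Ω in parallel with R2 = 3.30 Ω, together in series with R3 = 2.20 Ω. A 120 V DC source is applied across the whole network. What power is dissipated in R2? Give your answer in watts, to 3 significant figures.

Combine R1 and R2 into their parallel equivalent first, reducing the network to two series resistors.
R_p = (1.89×3.30)/(1.89+3.30) = 1.202 Ω
R_total = R_p + 2.20 = 1.202 + 2.20 = 3.402 Ω
I = V / R_total = 120 / 3.402 = 35.28 A
Voltage across the parallel pair: V_p = I × R_p = 35.28 × 1.202 = 42.39 V
R2 has V_p across it, so P = V_p²/R2.
P_R2 = (42.39)² / 3.30 = 544.6 W

545 W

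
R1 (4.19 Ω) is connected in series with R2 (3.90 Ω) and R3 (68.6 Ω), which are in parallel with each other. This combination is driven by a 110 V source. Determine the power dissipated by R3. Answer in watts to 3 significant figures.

38.7 W

Replace R2 and R3 with their parallel equivalent so the circuit becomes R1 in series with R_p.
R_p = (3.90×68.6)/(3.90+68.6) = 3.690 Ω
R_total = 4.19 + 3.690 = 7.880 Ω
I = V / R_total = 110 / 7.880 = 13.96 A
Voltage across the parallel pair: V_p = I × R_p = 13.96 × 3.690 = 51.51 V
R3 sees V_p directly, so P = V_p² / R3.
P_R3 = (51.51)² / 68.6 = 38.68 W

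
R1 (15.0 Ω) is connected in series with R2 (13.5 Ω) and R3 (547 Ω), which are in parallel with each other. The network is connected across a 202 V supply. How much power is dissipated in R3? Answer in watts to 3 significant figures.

Collapse R2‖R3 to a single equivalent, reducing the network to two series elements.
R_p = (13.5×547)/(13.5+547) = 13.17 Ω
R_total = 15.0 + 13.17 = 28.17 Ω
I = V / R_total = 202 / 28.17 = 7.170 A
Voltage across the parallel pair: V_p = I × R_p = 7.170 × 13.17 = 94.46 V
R3 is across V_p, so use P = V²/R for that branch.
P_R3 = (94.46)² / 547 = 16.31 W

16.3 W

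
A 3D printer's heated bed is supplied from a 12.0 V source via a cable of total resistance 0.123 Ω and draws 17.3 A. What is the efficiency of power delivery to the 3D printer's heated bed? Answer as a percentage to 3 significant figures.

82.3 %

The cable carries the full 17.3 A.
P_line = I² R_line = (17.30)² × 0.123 = 36.81 W
P_source = V I = 12.0 × 17.30 = 207.6 W; P_load = 170.8 W
η = P_load / P_source = 170.8 / 207.6 = 0.8227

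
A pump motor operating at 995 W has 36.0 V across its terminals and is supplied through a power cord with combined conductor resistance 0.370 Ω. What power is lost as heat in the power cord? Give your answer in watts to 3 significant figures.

283 W

The power cord and load are in series, so the same current flows in both; the loss is I²R_line.
I = P / V = 995 / 36.0 = 27.64 A through the power cord.
P_line = I² R_line = (27.64)² × 0.370 = 282.6 W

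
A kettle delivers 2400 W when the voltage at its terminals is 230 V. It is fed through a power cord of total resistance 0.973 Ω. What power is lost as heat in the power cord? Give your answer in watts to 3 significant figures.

The power cord is a series resistance carrying the load current; its dissipation is I²R_line.
I = P / V = 2400 / 230 = 10.43 A through the power cord.
P_line = I² R_line = (10.43)² × 0.973 = 105.9 W

106 W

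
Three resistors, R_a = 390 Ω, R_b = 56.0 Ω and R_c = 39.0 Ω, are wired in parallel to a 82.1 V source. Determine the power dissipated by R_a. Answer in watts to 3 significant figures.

Each parallel branch sees the full supply voltage, so P = V²/R applies directly to the target branch.
P_R_a = V² / R_a = (82.1)² / 390 Ω = 17.28 W

17.3 W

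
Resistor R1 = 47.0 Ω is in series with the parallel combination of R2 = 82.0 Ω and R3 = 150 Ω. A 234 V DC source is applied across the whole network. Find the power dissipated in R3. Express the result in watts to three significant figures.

First combine the parallel branches into one equivalent R_p, then R1 + R_p is a series pair.
R_p = (82.0×150)/(82.0+150) = 53.02 Ω
R_total = 47.0 + 53.02 = 100.0 Ω
I = V / R_total = 234 / 100.0 = 2.340 A
Voltage across the parallel pair: V_p = I × R_p = 2.340 × 53.02 = 124.0 V
With V_p across R3, its power is V_p²/R3.
P_R3 = (124.0)² / 150 = 102.6 W

103 W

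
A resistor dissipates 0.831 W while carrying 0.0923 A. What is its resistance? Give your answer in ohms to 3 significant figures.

97.5 Ω

Inverting the appropriate power form: R = P / I².
R = 0.831 / (0.09230)² = 97.54 Ω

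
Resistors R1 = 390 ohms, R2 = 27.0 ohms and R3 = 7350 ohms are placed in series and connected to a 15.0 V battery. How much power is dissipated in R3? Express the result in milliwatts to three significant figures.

27.4 mW

Since the resistors are in series they all carry the loop current I = V/R_total; the power in any one is I²R.
R_total = 390 + 27.0 + 7350 = 7767 Ω
I = V / R_total = 15.0 / 7767 = 0.001931 A
P_R3 = I² × R3 = (0.001931)² × 7350 = 0.02741 W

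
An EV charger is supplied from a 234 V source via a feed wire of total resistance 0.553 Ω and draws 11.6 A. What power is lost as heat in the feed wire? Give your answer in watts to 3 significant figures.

74.4 W

Only the current and the line resistance are needed for the I²R loss.
The feed wire carries the full 11.6 A.
P_line = I² R_line = (11.60)² × 0.553 = 74.41 W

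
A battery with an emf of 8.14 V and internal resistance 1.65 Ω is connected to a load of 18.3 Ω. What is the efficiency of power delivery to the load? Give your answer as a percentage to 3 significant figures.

91.7 %

Both r and R carry the same current, so the power split is just the resistance split: η = R/(R+r).
η = R / (R + r) = 18.3 / (18.3 + 1.65) = 0.9173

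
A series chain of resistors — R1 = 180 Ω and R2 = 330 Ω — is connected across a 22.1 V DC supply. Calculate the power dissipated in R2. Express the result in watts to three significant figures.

Every series element carries the same I. Get I from the total resistance, then P = I² × R2.
R_total = 180 + 330 = 510.0 Ω
I = V / R_total = 22.1 / 510.0 = 0.04333 A
P_R2 = I² × R2 = (0.04333)² × 330 = 0.6197 W

0.620 W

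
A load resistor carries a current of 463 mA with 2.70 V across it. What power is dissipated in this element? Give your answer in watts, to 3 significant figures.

V and I are known directly — P = V I, no intermediate step needed.
P = 2.70 V × 0.4630 A = 1.250 W

1.25 W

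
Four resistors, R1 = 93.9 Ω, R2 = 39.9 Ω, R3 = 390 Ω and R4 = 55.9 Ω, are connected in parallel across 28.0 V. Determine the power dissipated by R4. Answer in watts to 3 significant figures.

Every branch has 28.0 V across it, so for R4 the power is simply V²/R.
P_R4 = V² / R4 = (28.0)² / 55.9 Ω = 14.03 W

14.0 W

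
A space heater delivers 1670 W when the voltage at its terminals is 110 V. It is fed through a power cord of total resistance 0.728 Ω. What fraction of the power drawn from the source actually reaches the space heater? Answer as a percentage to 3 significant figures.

I = P / V = 1670 / 110 = 15.18 A through the power cord.
P_line = I² R_line = (15.18)² × 0.728 = 167.8 W
P_source = P_load + P_line = 1670 + 167.8 = 1838 W
η = P_load / P_source = 1670 / 1838 = 0.9087

90.9 %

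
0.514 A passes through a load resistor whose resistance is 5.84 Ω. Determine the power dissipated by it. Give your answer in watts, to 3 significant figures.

1.54 W

Knowing I and R, the power is just I²R — no need to find V first.
P = (0.5140 A)² × 5.84 Ω = 1.543 W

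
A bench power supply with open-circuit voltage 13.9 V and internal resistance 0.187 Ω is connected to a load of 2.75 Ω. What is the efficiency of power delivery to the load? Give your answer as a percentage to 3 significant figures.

93.6 %

Both r and R carry the same current, so the power split is just the resistance split: η = R/(R+r).
η = R / (R + r) = 2.75 / (2.75 + 0.187) = 0.9363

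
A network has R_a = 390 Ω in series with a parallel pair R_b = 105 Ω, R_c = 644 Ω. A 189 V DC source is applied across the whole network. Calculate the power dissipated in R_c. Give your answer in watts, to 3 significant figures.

1.96 W

Replace R_b and R_c with their parallel equivalent so the circuit becomes R_a in series with R_p.
R_p = (105×644)/(105+644) = 90.28 Ω
R_total = 390 + 90.28 = 480.3 Ω
I = V / R_total = 189 / 480.3 = 0.3935 A
Voltage across the parallel pair: V_p = I × R_p = 0.3935 × 90.28 = 35.53 V
With V_p across R_c, its power is V_p²/R_c.
P_R_c = (35.53)² / 644 = 1.960 W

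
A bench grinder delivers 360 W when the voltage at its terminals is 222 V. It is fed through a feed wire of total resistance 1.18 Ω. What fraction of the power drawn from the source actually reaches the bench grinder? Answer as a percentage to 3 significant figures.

I = P / V = 360 / 222 = 1.622 A through the feed wire.
P_line = I² R_line = (1.622)² × 1.18 = 3.103 W
P_source = P_load + P_line = 360.0 + 3.103 = 363.1 W
η = P_load / P_source = 360.0 / 363.1 = 0.9915

99.1 %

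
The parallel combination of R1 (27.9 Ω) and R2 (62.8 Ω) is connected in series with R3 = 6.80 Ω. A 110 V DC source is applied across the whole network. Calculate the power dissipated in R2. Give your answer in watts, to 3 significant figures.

105 W

Reduce the parallel combination to a single R_p; the circuit then becomes R_p in series with the remaining resistor.
R_p = (27.9×62.8)/(27.9+62.8) = 19.32 Ω
R_total = R_p + 6.80 = 19.32 + 6.80 = 26.12 Ω
I = V / R_total = 110 / 26.12 = 4.212 A
Voltage across the parallel pair: V_p = I × R_p = 4.212 × 19.32 = 81.36 V
Use P = V²/R for R2 with V = V_p.
P_R2 = (81.36)² / 62.8 = 105.4 W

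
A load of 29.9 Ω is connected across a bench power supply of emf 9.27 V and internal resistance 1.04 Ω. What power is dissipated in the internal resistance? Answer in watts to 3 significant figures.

0.0934 W

The internal resistance carries the same current as the load; P_int = I²r.
I = ε / (r + R) = 9.27 / (1.04 + 29.9) = 0.2996 A
P_int = I² r = (0.2996)² × 1.04 = 0.09336 W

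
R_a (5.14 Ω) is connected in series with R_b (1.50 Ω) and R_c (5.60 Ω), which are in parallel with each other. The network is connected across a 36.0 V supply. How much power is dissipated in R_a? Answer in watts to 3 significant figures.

167 W

First combine the parallel branches into one equivalent R_p, then R_a + R_p is a series pair.
R_p = (1.50×5.60)/(1.50+5.60) = 1.183 Ω
R_total = 5.14 + 1.183 = 6.323 Ω
I = V / R_total = 36.0 / 6.323 = 5.693 A
R_a is in the main series path, so its power is I²R_a.
P_R_a = (5.693)² × 5.14 = 166.6 W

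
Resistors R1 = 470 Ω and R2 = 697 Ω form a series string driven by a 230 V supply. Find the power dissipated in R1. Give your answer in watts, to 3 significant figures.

Since the resistors are in series they all carry the loop current I = V/R_total; the power in any one is I²R.
R_total = 470 + 697 = 1167 Ω
I = V / R_total = 230 / 1167 = 0.1971 A
P_R1 = I² × R1 = (0.1971)² × 470 = 18.26 W

18.3 W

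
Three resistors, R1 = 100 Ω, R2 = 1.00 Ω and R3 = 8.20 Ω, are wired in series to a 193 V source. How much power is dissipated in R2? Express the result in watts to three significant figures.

Series elements share the same current, so find I first, then use P = I²R.
R_total = 100 + 1.00 + 8.20 = 109.2 Ω
I = V / R_total = 193 / 109.2 = 1.767 A
P_R2 = I² × R2 = (1.767)² × 1.00 = 3.124 W

3.12 W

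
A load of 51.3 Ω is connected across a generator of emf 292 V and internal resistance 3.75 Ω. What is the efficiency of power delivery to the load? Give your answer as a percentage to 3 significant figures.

93.2 %

Efficiency is P_load / P_total. With a series r and R sharing the same I, P = I²R for each, so η = R/(R+r).
η = R / (R + r) = 51.3 / (51.3 + 3.75) = 0.9319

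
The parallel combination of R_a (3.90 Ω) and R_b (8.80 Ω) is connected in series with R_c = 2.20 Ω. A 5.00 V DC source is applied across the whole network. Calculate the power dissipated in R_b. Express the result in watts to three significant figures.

Combine R_a and R_b into their parallel equivalent first, reducing the network to two series resistors.
R_p = (3.90×8.80)/(3.90+8.80) = 2.702 Ω
R_total = R_p + 2.20 = 2.702 + 2.20 = 4.902 Ω
I = V / R_total = 5.00 / 4.902 = 1.020 A
Voltage across the parallel pair: V_p = I × R_p = 1.020 × 2.702 = 2.756 V
R_b sits across V_p; its power is V_p²/R.
P_R_b = (2.756)² / 8.80 = 0.8632 W

0.863 W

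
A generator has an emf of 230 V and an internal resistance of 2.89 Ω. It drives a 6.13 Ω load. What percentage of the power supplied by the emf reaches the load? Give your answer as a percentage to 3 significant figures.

68.0 %

Both r and R carry the same current, so the power split is just the resistance split: η = R/(R+r).
η = R / (R + r) = 6.13 / (6.13 + 2.89) = 0.6796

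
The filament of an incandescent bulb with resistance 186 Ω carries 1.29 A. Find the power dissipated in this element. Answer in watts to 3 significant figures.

Knowing I and R, the power is just I²R — no need to find V first.
P = (1.290 A)² × 186 Ω = 309.5 W

310 W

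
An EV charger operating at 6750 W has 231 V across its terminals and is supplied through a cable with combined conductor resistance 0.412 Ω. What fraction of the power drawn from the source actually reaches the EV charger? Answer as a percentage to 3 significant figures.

95.0 %

I = P / V = 6750 / 231 = 29.22 A through the cable.
P_line = I² R_line = (29.22)² × 0.412 = 351.8 W
P_source = P_load + P_line = 6750 + 351.8 = 7102 W
η = P_load / P_source = 6750 / 7102 = 0.9505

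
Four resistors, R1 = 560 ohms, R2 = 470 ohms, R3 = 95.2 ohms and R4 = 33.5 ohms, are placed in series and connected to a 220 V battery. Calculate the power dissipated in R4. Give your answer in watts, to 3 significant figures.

Since the resistors are in series they all carry the loop current I = V/R_total; the power in any one is I²R.
R_total = 560 + 470 + 95.2 + 33.5 = 1159 Ω
I = V / R_total = 220 / 1159 = 0.1899 A
P_R4 = I² × R4 = (0.1899)² × 33.5 = 1.208 W

1.21 W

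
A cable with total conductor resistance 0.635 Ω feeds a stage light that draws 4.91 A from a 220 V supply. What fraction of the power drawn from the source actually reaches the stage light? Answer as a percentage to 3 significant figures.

The cable carries the full 4.91 A.
P_line = I² R_line = (4.910)² × 0.635 = 15.31 W
P_source = V I = 220 × 4.910 = 1080 W; P_load = 1065 W
η = P_load / P_source = 1065 / 1080 = 0.9858

98.6 %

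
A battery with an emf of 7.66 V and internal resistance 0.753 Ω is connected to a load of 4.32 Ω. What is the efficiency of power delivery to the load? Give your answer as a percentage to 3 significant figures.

Both r and R carry the same current, so the power split is just the resistance split: η = R/(R+r).
η = R / (R + r) = 4.32 / (4.32 + 0.753) = 0.8516

85.2 %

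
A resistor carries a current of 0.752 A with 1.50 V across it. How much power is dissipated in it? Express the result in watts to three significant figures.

1.13 W

With V and I both given, power follows immediately from P = V I.
P = 1.50 V × 0.7520 A = 1.128 W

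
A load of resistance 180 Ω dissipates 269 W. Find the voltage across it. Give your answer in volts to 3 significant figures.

Rearranging the power relation for the two known quantities gives V = √(P R).
V = √(269 × 180) = 220.0 V

220 V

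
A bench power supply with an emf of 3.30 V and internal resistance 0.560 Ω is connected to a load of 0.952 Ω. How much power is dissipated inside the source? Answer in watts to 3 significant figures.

The source's internal resistance is just another series element carrying I; its dissipation is I²r.
I = ε / (r + R) = 3.30 / (0.560 + 0.952) = 2.183 A
P_int = I² r = (2.183)² × 0.560 = 2.668 W

2.67 W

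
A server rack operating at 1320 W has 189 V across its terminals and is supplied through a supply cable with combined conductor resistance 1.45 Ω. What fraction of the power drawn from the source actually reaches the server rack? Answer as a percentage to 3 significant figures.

I = P / V = 1320 / 189 = 6.984 A through the supply cable.
P_line = I² R_line = (6.984)² × 1.45 = 70.73 W
P_source = P_load + P_line = 1320 + 70.73 = 1391 W
η = P_load / P_source = 1320 / 1391 = 0.9491

94.9 %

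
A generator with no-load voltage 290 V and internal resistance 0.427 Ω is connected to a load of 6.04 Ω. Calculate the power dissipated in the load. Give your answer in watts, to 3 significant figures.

12100 W

The internal resistance and the load are in series, so the same I flows through both; get I from ε/(r+R), then I²R for the load.
I = ε / (r + R) = 290 / (0.427 + 6.04) = 44.84 A
P_load = I² R = (44.84)² × 6.04 = 12150 W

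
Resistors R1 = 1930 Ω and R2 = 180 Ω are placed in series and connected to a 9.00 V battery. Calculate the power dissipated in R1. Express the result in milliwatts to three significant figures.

35.1 mW

Every series element carries the same I. Get I from the total resistance, then P = I² × R1.
R_total = 1930 + 180 = 2110 Ω
I = V / R_total = 9.00 / 2110 = 0.004265 A
P_R1 = I² × R1 = (0.004265)² × 1930 = 0.03511 W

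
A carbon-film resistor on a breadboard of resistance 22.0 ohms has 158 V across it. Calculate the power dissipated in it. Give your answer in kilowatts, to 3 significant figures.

With V across and R both known, P = V²/R gives the dissipation directly.
P = (158 V)² / 22.0 Ω = 1135 W

1.13 kW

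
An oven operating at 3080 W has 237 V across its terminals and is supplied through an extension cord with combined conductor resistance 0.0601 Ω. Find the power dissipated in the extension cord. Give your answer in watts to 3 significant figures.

10.2 W

Only the current and the line resistance are needed for the I²R loss.
I = P / V = 3080 / 237 = 13.00 A through the extension cord.
P_line = I² R_line = (13.00)² × 0.0601 = 10.15 W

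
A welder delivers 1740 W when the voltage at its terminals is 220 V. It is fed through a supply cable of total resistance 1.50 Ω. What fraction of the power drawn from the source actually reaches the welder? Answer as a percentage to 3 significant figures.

94.9 %

I = P / V = 1740 / 220 = 7.909 A through the supply cable.
P_line = I² R_line = (7.909)² × 1.50 = 93.83 W
P_source = P_load + P_line = 1740 + 93.83 = 1834 W
η = P_load / P_source = 1740 / 1834 = 0.9488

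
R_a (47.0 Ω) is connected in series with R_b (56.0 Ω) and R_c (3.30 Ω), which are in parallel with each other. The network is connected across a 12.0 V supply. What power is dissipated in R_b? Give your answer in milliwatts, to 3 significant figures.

First combine the parallel branches into one equivalent R_p, then R_a + R_p is a series pair.
R_p = (56.0×3.30)/(56.0+3.30) = 3.116 Ω
R_total = 47.0 + 3.116 = 50.12 Ω
I = V / R_total = 12.0 / 50.12 = 0.2394 A
Voltage across the parallel pair: V_p = I × R_p = 0.2394 × 3.116 = 0.7462 V
With V_p across R_b, its power is V_p²/R_b.
P_R_b = (0.7462)² / 56.0 = 0.009943 W

9.94 mW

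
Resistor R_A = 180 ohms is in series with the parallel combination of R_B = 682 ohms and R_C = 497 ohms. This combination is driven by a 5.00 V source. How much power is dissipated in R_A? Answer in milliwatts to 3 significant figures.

20.6 mW

Reduce the parallel pair to R_p first; the network is then a simple series string.
R_p = (682×497)/(682+497) = 287.5 Ω
R_total = 180 + 287.5 = 467.5 Ω
I = V / R_total = 5.00 / 467.5 = 0.01070 A
R_A carries the full series current, so P = I²R.
P_R_A = (0.01070)² × 180 = 0.02059 W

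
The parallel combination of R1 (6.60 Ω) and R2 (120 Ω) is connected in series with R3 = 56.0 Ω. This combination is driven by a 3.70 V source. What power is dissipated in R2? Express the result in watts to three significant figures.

0.00115 W

Combine R1 and R2 into their parallel equivalent first, reducing the network to two series resistors.
R_p = (6.60×120)/(6.60+120) = 6.256 Ω
R_total = R_p + 56.0 = 6.256 + 56.0 = 62.26 Ω
I = V / R_total = 3.70 / 62.26 = 0.05943 A
Voltage across the parallel pair: V_p = I × R_p = 0.05943 × 6.256 = 0.3718 V
R2 sits across V_p; its power is V_p²/R.
P_R2 = (0.3718)² / 120 = 0.001152 W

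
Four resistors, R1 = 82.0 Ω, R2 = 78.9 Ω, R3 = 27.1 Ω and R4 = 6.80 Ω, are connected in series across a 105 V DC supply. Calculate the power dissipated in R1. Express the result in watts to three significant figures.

23.8 W

Since the resistors are in series they all carry the loop current I = V/R_total; the power in any one is I²R.
R_total = 82.0 + 78.9 + 27.1 + 6.80 = 194.8 Ω
I = V / R_total = 105 / 194.8 = 0.5390 A
P_R1 = I² × R1 = (0.5390)² × 82.0 = 23.82 W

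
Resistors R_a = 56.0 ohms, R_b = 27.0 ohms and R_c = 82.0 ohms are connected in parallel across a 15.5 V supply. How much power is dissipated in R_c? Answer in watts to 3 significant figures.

2.93 W

Parallel branches share the same voltage; P = V²/R gives the branch power in one step.
P_R_c = V² / R_c = (15.5)² / 82.0 Ω = 2.930 W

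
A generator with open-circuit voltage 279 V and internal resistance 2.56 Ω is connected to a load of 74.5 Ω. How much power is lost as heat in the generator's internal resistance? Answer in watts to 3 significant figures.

Internal loss is I²r, with I set by the total series resistance r+R.
I = ε / (r + R) = 279 / (2.56 + 74.5) = 3.621 A
P_int = I² r = (3.621)² × 2.56 = 33.56 W

33.6 W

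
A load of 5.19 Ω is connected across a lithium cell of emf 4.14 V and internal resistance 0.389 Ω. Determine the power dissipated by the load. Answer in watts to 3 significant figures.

2.86 W

With r and R in series, I = ε/(r+R); the load dissipates I²R.
I = ε / (r + R) = 4.14 / (0.389 + 5.19) = 0.7421 A
P_load = I² R = (0.7421)² × 5.19 = 2.858 W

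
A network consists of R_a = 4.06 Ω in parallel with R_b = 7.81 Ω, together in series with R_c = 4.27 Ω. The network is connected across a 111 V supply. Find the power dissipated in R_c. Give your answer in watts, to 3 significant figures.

1090 W

First find R_p for the parallel pair, then treat R_p + R_c as a series loop.
R_p = (4.06×7.81)/(4.06+7.81) = 2.671 Ω
R_total = R_p + 4.27 = 2.671 + 4.27 = 6.941 Ω
I = V / R_total = 111 / 6.941 = 15.99 A
All the supply current flows through R_c; use P = I²R_c.
P_R_c = (15.99)² × 4.27 = 1092 W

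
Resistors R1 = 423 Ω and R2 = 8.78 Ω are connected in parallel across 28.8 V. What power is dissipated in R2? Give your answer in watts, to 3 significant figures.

94.5 W

Every branch has 28.8 V across it, so for R2 the power is simply V²/R.
P_R2 = V² / R2 = (28.8)² / 8.78 Ω = 94.47 W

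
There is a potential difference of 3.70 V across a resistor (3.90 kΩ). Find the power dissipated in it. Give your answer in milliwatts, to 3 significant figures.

3.51 mW

V and R are stated; P = V²/R avoids computing the current.
P = (3.70 V)² / 3900 Ω = 0.003510 W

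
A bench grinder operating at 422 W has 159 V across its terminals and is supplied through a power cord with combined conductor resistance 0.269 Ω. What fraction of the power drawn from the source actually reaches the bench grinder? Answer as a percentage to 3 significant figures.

I = P / V = 422 / 159 = 2.654 A through the power cord.
P_line = I² R_line = (2.654)² × 0.269 = 1.895 W
P_source = P_load + P_line = 422.0 + 1.895 = 423.9 W
η = P_load / P_source = 422.0 / 423.9 = 0.9955

99.6 %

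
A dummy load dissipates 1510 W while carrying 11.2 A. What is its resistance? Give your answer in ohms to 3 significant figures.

The two known quantities fix the third via R = P / I².
R = 1510 / (11.20)² = 12.04 Ω

12.0 Ω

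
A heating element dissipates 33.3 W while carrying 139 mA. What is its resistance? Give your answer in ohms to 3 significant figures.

1720 Ω

The two known quantities fix the third via R = P / I².
R = 33.3 / (0.1390)² = 1724 Ω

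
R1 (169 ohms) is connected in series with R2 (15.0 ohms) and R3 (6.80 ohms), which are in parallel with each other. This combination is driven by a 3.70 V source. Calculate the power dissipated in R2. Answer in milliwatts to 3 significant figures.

Replace R2 and R3 with their parallel equivalent so the circuit becomes R1 in series with R_p.
R_p = (15.0×6.80)/(15.0+6.80) = 4.679 Ω
R_total = 169 + 4.679 = 173.7 Ω
I = V / R_total = 3.70 / 173.7 = 0.02130 A
Voltage across the parallel pair: V_p = I × R_p = 0.02130 × 4.679 = 0.09968 V
R2 is across V_p, so use P = V²/R for that branch.
P_R2 = (0.09968)² / 15.0 = 0.0006624 W

0.662 mW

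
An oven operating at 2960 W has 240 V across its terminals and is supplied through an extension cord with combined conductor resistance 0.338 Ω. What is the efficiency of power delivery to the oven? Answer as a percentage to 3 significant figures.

I = P / V = 2960 / 240 = 12.33 A through the extension cord.
P_line = I² R_line = (12.33)² × 0.338 = 51.41 W
P_source = P_load + P_line = 2960 + 51.41 = 3011 W
η = P_load / P_source = 2960 / 3011 = 0.9829

98.3 %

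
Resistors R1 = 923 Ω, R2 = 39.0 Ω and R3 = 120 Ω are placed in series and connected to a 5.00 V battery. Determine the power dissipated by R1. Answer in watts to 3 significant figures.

In a series string the same current flows through every resistor — find that current, then P = I²R for the one we want.
R_total = 923 + 39.0 + 120 = 1082 Ω
I = V / R_total = 5.00 / 1082 = 0.004621 A
P_R1 = I² × R1 = (0.004621)² × 923 = 0.01971 W

0.0197 W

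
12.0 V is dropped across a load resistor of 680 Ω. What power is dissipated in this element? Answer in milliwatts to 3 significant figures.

212 mW

V and R are stated; P = V²/R avoids computing the current.
P = (12.0 V)² / 680 Ω = 0.2118 W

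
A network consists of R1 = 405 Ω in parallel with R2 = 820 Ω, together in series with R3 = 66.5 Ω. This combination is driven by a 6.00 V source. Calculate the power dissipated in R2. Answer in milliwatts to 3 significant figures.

28.3 mW

Combine R1 and R2 into their parallel equivalent first, reducing the network to two series resistors.
R_p = (405×820)/(405+820) = 271.1 Ω
R_total = R_p + 66.5 = 271.1 + 66.5 = 337.6 Ω
I = V / R_total = 6.00 / 337.6 = 0.01777 A
Voltage across the parallel pair: V_p = I × R_p = 0.01777 × 271.1 = 4.818 V
R2 sits across V_p; its power is V_p²/R.
P_R2 = (4.818)² / 820 = 0.02831 W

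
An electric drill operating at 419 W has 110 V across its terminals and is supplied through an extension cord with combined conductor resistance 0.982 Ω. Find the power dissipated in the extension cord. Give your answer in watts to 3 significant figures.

14.2 W

Only the current and the line resistance are needed for the I²R loss.
I = P / V = 419 / 110 = 3.809 A through the extension cord.
P_line = I² R_line = (3.809)² × 0.982 = 14.25 W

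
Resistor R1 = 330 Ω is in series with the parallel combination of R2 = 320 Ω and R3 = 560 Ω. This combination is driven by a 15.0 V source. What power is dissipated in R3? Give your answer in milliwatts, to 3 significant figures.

Replace R2 and R3 with their parallel equivalent so the circuit becomes R1 in series with R_p.
R_p = (320×560)/(320+560) = 203.6 Ω
R_total = 330 + 203.6 = 533.6 Ω
I = V / R_total = 15.0 / 533.6 = 0.02811 A
Voltage across the parallel pair: V_p = I × R_p = 0.02811 × 203.6 = 5.724 V
R3 sees V_p directly, so P = V_p² / R3.
P_R3 = (5.724)² / 560 = 0.05851 W

58.5 mW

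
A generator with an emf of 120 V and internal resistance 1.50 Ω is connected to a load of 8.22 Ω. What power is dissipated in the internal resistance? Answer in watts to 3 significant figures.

229 W

The internal resistance carries the same current as the load; P_int = I²r.
I = ε / (r + R) = 120 / (1.50 + 8.22) = 12.35 A
P_int = I² r = (12.35)² × 1.50 = 228.6 W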